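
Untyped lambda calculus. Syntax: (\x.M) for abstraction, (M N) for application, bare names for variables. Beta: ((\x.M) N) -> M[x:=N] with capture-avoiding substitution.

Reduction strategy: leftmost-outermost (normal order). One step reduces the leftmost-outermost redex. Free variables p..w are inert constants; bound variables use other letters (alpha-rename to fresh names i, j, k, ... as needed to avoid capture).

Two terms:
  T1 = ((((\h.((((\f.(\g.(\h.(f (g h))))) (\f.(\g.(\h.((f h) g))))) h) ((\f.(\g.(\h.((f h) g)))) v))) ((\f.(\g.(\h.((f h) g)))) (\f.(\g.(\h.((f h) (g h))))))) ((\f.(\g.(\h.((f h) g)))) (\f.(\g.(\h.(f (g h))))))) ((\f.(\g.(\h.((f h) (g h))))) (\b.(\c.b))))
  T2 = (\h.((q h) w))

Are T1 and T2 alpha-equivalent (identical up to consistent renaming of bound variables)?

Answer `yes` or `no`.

Term 1: ((((\h.((((\f.(\g.(\h.(f (g h))))) (\f.(\g.(\h.((f h) g))))) h) ((\f.(\g.(\h.((f h) g)))) v))) ((\f.(\g.(\h.((f h) g)))) (\f.(\g.(\h.((f h) (g h))))))) ((\f.(\g.(\h.((f h) g)))) (\f.(\g.(\h.(f (g h))))))) ((\f.(\g.(\h.((f h) (g h))))) (\b.(\c.b))))
Term 2: (\h.((q h) w))
Alpha-equivalence: compare structure up to binder renaming.
Result: False

Answer: no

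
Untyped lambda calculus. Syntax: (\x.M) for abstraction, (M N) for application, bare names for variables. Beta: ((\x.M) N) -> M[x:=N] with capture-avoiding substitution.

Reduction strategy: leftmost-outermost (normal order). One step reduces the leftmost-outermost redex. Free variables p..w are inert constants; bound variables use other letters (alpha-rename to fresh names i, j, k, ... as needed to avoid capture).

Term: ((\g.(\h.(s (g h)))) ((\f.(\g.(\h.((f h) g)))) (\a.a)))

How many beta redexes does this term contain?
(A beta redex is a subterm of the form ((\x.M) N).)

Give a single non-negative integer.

Answer: 2

Derivation:
Term: ((\g.(\h.(s (g h)))) ((\f.(\g.(\h.((f h) g)))) (\a.a)))
  Redex: ((\g.(\h.(s (g h)))) ((\f.(\g.(\h.((f h) g)))) (\a.a)))
  Redex: ((\f.(\g.(\h.((f h) g)))) (\a.a))
Total redexes: 2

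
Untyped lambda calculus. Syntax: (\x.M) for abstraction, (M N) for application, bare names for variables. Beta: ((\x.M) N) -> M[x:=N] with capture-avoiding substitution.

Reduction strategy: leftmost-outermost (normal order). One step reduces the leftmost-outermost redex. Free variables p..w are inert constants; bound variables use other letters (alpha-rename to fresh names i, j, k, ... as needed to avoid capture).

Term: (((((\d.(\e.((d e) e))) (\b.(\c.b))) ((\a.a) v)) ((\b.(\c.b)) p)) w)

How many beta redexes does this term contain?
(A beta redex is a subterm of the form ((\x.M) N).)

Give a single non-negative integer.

Answer: 3

Derivation:
Term: (((((\d.(\e.((d e) e))) (\b.(\c.b))) ((\a.a) v)) ((\b.(\c.b)) p)) w)
  Redex: ((\d.(\e.((d e) e))) (\b.(\c.b)))
  Redex: ((\a.a) v)
  Redex: ((\b.(\c.b)) p)
Total redexes: 3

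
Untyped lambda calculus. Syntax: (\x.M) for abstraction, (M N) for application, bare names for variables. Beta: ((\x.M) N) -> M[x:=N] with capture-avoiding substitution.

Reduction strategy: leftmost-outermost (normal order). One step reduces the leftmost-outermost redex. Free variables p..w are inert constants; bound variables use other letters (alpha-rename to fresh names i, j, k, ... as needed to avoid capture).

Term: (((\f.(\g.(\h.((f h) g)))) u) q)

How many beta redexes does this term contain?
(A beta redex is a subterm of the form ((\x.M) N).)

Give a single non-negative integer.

Term: (((\f.(\g.(\h.((f h) g)))) u) q)
  Redex: ((\f.(\g.(\h.((f h) g)))) u)
Total redexes: 1

Answer: 1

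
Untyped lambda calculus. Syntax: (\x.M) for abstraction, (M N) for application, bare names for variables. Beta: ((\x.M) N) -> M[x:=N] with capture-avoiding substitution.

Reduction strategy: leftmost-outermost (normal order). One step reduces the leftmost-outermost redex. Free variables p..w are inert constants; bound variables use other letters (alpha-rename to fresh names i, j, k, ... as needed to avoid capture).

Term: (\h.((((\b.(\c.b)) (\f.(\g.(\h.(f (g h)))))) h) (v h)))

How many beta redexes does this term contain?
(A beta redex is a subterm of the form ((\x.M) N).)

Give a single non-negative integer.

Term: (\h.((((\b.(\c.b)) (\f.(\g.(\h.(f (g h)))))) h) (v h)))
  Redex: ((\b.(\c.b)) (\f.(\g.(\h.(f (g h))))))
Total redexes: 1

Answer: 1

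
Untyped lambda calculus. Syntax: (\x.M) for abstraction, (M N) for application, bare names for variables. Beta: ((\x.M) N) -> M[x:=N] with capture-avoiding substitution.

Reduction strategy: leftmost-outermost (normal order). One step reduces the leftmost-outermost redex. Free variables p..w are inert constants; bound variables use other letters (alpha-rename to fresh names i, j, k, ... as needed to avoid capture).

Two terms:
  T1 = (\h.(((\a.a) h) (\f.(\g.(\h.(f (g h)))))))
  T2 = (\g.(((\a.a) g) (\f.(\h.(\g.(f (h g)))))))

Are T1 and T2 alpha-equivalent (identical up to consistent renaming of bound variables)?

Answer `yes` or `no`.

Term 1: (\h.(((\a.a) h) (\f.(\g.(\h.(f (g h)))))))
Term 2: (\g.(((\a.a) g) (\f.(\h.(\g.(f (h g)))))))
Alpha-equivalence: compare structure up to binder renaming.
Result: True

Answer: yes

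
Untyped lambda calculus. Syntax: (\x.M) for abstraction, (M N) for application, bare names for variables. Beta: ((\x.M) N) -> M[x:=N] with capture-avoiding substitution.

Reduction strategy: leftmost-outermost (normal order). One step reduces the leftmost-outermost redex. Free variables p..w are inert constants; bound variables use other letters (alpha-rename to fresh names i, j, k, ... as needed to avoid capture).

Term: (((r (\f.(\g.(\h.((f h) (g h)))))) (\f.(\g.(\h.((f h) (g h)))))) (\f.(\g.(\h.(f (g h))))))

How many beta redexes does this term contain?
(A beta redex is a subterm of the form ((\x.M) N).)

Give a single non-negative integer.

Answer: 0

Derivation:
Term: (((r (\f.(\g.(\h.((f h) (g h)))))) (\f.(\g.(\h.((f h) (g h)))))) (\f.(\g.(\h.(f (g h))))))
  (no redexes)
Total redexes: 0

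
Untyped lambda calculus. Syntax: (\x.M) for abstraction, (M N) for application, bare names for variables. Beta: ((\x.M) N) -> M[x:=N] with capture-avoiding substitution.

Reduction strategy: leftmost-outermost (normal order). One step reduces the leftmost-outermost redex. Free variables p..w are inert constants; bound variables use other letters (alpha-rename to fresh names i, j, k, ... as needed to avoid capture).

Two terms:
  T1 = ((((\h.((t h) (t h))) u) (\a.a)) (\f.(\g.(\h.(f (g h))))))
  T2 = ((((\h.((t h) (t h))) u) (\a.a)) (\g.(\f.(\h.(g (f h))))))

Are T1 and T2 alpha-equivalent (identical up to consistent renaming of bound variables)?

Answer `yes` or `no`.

Answer: yes

Derivation:
Term 1: ((((\h.((t h) (t h))) u) (\a.a)) (\f.(\g.(\h.(f (g h))))))
Term 2: ((((\h.((t h) (t h))) u) (\a.a)) (\g.(\f.(\h.(g (f h))))))
Alpha-equivalence: compare structure up to binder renaming.
Result: True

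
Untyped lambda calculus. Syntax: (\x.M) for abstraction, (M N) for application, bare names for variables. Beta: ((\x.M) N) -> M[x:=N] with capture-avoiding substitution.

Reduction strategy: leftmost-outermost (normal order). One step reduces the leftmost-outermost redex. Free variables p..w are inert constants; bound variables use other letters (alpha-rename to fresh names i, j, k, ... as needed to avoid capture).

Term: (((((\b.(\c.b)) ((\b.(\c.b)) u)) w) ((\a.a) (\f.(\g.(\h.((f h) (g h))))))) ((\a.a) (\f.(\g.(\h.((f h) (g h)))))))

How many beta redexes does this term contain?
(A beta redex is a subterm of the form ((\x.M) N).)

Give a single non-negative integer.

Term: (((((\b.(\c.b)) ((\b.(\c.b)) u)) w) ((\a.a) (\f.(\g.(\h.((f h) (g h))))))) ((\a.a) (\f.(\g.(\h.((f h) (g h)))))))
  Redex: ((\b.(\c.b)) ((\b.(\c.b)) u))
  Redex: ((\b.(\c.b)) u)
  Redex: ((\a.a) (\f.(\g.(\h.((f h) (g h))))))
  Redex: ((\a.a) (\f.(\g.(\h.((f h) (g h))))))
Total redexes: 4

Answer: 4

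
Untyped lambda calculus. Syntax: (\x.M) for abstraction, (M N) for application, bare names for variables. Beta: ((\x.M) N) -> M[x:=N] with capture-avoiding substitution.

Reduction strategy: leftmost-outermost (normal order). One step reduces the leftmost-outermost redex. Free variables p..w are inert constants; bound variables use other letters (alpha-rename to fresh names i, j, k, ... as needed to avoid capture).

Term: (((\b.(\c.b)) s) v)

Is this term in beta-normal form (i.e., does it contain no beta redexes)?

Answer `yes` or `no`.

Answer: no

Derivation:
Term: (((\b.(\c.b)) s) v)
Found 1 beta redex(es).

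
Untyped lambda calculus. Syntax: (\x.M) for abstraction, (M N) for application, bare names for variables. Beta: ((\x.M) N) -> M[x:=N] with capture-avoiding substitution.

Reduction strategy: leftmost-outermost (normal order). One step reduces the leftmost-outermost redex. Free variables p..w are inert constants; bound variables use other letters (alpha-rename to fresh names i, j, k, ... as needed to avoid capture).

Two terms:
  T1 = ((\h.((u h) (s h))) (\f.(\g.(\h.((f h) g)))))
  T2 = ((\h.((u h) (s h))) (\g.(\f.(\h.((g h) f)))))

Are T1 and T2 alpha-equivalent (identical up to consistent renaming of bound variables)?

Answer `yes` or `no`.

Answer: yes

Derivation:
Term 1: ((\h.((u h) (s h))) (\f.(\g.(\h.((f h) g)))))
Term 2: ((\h.((u h) (s h))) (\g.(\f.(\h.((g h) f)))))
Alpha-equivalence: compare structure up to binder renaming.
Result: True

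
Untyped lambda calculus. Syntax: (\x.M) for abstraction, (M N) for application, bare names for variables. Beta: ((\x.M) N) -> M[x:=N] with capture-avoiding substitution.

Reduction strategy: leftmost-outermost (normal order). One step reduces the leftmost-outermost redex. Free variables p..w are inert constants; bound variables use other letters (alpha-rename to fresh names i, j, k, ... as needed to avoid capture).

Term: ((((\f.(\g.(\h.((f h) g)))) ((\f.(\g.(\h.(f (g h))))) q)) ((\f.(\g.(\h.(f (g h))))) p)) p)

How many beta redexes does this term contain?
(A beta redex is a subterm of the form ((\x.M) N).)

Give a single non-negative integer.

Term: ((((\f.(\g.(\h.((f h) g)))) ((\f.(\g.(\h.(f (g h))))) q)) ((\f.(\g.(\h.(f (g h))))) p)) p)
  Redex: ((\f.(\g.(\h.((f h) g)))) ((\f.(\g.(\h.(f (g h))))) q))
  Redex: ((\f.(\g.(\h.(f (g h))))) q)
  Redex: ((\f.(\g.(\h.(f (g h))))) p)
Total redexes: 3

Answer: 3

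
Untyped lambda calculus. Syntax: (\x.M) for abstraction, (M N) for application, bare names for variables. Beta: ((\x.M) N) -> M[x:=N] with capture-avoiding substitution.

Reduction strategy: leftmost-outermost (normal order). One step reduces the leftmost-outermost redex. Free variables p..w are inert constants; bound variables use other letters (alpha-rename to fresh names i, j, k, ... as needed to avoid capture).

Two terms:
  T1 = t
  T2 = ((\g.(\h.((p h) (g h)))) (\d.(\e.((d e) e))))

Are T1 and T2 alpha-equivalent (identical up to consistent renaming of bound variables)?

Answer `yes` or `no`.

Answer: no

Derivation:
Term 1: t
Term 2: ((\g.(\h.((p h) (g h)))) (\d.(\e.((d e) e))))
Alpha-equivalence: compare structure up to binder renaming.
Result: False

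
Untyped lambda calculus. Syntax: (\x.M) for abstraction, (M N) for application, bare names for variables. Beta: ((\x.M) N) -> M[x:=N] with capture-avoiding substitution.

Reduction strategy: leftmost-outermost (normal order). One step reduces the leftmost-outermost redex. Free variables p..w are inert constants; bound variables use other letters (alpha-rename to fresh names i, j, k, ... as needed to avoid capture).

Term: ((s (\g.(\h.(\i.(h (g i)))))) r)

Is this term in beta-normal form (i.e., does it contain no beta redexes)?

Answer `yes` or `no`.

Term: ((s (\g.(\h.(\i.(h (g i)))))) r)
No beta redexes found.

Answer: yes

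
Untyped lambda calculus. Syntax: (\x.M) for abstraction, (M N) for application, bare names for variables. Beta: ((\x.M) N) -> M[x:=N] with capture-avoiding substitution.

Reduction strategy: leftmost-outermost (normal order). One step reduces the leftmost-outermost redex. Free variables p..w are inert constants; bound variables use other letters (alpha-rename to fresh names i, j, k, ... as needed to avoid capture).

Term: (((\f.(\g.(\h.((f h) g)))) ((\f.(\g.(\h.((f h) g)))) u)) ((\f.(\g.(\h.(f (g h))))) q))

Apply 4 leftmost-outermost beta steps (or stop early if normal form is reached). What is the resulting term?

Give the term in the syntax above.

Answer: (\h.((\i.((u i) h)) ((\f.(\g.(\h.(f (g h))))) q)))

Derivation:
Step 0: (((\f.(\g.(\h.((f h) g)))) ((\f.(\g.(\h.((f h) g)))) u)) ((\f.(\g.(\h.(f (g h))))) q))
Step 1: ((\g.(\h.((((\f.(\g.(\h.((f h) g)))) u) h) g))) ((\f.(\g.(\h.(f (g h))))) q))
Step 2: (\h.((((\f.(\g.(\h.((f h) g)))) u) h) ((\f.(\g.(\h.(f (g h))))) q)))
Step 3: (\h.(((\g.(\h.((u h) g))) h) ((\f.(\g.(\h.(f (g h))))) q)))
Step 4: (\h.((\i.((u i) h)) ((\f.(\g.(\h.(f (g h))))) q)))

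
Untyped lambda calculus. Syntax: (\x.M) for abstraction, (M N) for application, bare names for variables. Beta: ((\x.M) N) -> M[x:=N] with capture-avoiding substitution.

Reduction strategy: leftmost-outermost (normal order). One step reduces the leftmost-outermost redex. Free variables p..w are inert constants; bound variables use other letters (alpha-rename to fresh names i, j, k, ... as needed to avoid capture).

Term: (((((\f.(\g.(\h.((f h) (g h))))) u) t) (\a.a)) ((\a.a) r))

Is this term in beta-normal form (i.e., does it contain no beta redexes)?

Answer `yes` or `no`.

Term: (((((\f.(\g.(\h.((f h) (g h))))) u) t) (\a.a)) ((\a.a) r))
Found 2 beta redex(es).

Answer: no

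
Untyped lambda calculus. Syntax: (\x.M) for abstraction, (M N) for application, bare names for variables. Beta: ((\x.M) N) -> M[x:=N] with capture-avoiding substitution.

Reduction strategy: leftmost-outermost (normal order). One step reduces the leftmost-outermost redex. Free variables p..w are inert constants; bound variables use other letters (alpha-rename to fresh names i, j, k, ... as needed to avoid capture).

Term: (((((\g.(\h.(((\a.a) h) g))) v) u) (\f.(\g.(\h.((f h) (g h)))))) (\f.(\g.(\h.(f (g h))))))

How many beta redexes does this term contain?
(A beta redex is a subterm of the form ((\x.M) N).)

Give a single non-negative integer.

Term: (((((\g.(\h.(((\a.a) h) g))) v) u) (\f.(\g.(\h.((f h) (g h)))))) (\f.(\g.(\h.(f (g h))))))
  Redex: ((\g.(\h.(((\a.a) h) g))) v)
  Redex: ((\a.a) h)
Total redexes: 2

Answer: 2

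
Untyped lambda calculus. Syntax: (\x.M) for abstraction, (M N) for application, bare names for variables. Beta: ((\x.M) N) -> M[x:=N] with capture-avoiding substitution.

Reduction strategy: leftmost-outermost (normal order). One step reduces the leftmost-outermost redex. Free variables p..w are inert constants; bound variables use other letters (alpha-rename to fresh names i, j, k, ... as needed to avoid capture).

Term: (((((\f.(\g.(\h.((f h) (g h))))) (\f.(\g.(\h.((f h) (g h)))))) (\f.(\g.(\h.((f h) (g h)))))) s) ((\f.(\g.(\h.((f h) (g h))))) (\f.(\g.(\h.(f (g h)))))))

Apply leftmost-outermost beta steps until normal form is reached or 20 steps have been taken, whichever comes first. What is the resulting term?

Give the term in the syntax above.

Step 0: (((((\f.(\g.(\h.((f h) (g h))))) (\f.(\g.(\h.((f h) (g h)))))) (\f.(\g.(\h.((f h) (g h)))))) s) ((\f.(\g.(\h.((f h) (g h))))) (\f.(\g.(\h.(f (g h)))))))
Step 1: ((((\g.(\h.(((\f.(\g.(\h.((f h) (g h))))) h) (g h)))) (\f.(\g.(\h.((f h) (g h)))))) s) ((\f.(\g.(\h.((f h) (g h))))) (\f.(\g.(\h.(f (g h)))))))
Step 2: (((\h.(((\f.(\g.(\h.((f h) (g h))))) h) ((\f.(\g.(\h.((f h) (g h))))) h))) s) ((\f.(\g.(\h.((f h) (g h))))) (\f.(\g.(\h.(f (g h)))))))
Step 3: ((((\f.(\g.(\h.((f h) (g h))))) s) ((\f.(\g.(\h.((f h) (g h))))) s)) ((\f.(\g.(\h.((f h) (g h))))) (\f.(\g.(\h.(f (g h)))))))
Step 4: (((\g.(\h.((s h) (g h)))) ((\f.(\g.(\h.((f h) (g h))))) s)) ((\f.(\g.(\h.((f h) (g h))))) (\f.(\g.(\h.(f (g h)))))))
Step 5: ((\h.((s h) (((\f.(\g.(\h.((f h) (g h))))) s) h))) ((\f.(\g.(\h.((f h) (g h))))) (\f.(\g.(\h.(f (g h)))))))
Step 6: ((s ((\f.(\g.(\h.((f h) (g h))))) (\f.(\g.(\h.(f (g h))))))) (((\f.(\g.(\h.((f h) (g h))))) s) ((\f.(\g.(\h.((f h) (g h))))) (\f.(\g.(\h.(f (g h))))))))
Step 7: ((s (\g.(\h.(((\f.(\g.(\h.(f (g h))))) h) (g h))))) (((\f.(\g.(\h.((f h) (g h))))) s) ((\f.(\g.(\h.((f h) (g h))))) (\f.(\g.(\h.(f (g h))))))))
Step 8: ((s (\g.(\h.((\g.(\i.(h (g i)))) (g h))))) (((\f.(\g.(\h.((f h) (g h))))) s) ((\f.(\g.(\h.((f h) (g h))))) (\f.(\g.(\h.(f (g h))))))))
Step 9: ((s (\g.(\h.(\i.(h ((g h) i)))))) (((\f.(\g.(\h.((f h) (g h))))) s) ((\f.(\g.(\h.((f h) (g h))))) (\f.(\g.(\h.(f (g h))))))))
Step 10: ((s (\g.(\h.(\i.(h ((g h) i)))))) ((\g.(\h.((s h) (g h)))) ((\f.(\g.(\h.((f h) (g h))))) (\f.(\g.(\h.(f (g h))))))))
Step 11: ((s (\g.(\h.(\i.(h ((g h) i)))))) (\h.((s h) (((\f.(\g.(\h.((f h) (g h))))) (\f.(\g.(\h.(f (g h)))))) h))))
Step 12: ((s (\g.(\h.(\i.(h ((g h) i)))))) (\h.((s h) ((\g.(\h.(((\f.(\g.(\h.(f (g h))))) h) (g h)))) h))))
Step 13: ((s (\g.(\h.(\i.(h ((g h) i)))))) (\h.((s h) (\i.(((\f.(\g.(\h.(f (g h))))) i) (h i))))))
Step 14: ((s (\g.(\h.(\i.(h ((g h) i)))))) (\h.((s h) (\i.((\g.(\h.(i (g h)))) (h i))))))
Step 15: ((s (\g.(\h.(\i.(h ((g h) i)))))) (\h.((s h) (\i.(\j.(i ((h i) j)))))))

Answer: ((s (\g.(\h.(\i.(h ((g h) i)))))) (\h.((s h) (\i.(\j.(i ((h i) j)))))))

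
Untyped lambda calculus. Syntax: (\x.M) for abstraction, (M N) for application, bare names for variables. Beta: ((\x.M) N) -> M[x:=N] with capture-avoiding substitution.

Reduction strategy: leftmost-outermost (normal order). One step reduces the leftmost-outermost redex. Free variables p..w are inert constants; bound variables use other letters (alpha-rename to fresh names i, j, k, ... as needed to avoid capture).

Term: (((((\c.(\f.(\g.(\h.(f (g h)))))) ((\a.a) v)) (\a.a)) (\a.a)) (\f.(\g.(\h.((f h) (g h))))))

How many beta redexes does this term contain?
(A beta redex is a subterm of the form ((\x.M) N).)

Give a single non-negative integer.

Answer: 2

Derivation:
Term: (((((\c.(\f.(\g.(\h.(f (g h)))))) ((\a.a) v)) (\a.a)) (\a.a)) (\f.(\g.(\h.((f h) (g h))))))
  Redex: ((\c.(\f.(\g.(\h.(f (g h)))))) ((\a.a) v))
  Redex: ((\a.a) v)
Total redexes: 2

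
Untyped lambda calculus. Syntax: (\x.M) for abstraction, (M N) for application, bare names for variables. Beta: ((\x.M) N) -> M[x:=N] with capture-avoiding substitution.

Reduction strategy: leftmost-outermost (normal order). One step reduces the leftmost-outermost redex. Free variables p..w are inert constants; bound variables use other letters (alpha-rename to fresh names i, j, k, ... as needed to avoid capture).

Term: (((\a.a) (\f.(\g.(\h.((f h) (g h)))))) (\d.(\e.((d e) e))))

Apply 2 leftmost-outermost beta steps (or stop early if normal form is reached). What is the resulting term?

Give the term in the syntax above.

Answer: (\g.(\h.(((\d.(\e.((d e) e))) h) (g h))))

Derivation:
Step 0: (((\a.a) (\f.(\g.(\h.((f h) (g h)))))) (\d.(\e.((d e) e))))
Step 1: ((\f.(\g.(\h.((f h) (g h))))) (\d.(\e.((d e) e))))
Step 2: (\g.(\h.(((\d.(\e.((d e) e))) h) (g h))))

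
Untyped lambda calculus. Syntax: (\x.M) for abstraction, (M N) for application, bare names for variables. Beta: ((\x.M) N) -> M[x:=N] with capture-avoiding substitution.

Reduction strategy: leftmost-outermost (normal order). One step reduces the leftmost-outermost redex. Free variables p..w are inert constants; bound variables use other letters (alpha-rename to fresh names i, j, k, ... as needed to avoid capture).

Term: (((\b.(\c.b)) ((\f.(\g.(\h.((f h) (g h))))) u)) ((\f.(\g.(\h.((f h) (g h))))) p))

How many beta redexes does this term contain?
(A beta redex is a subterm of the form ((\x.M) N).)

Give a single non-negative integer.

Answer: 3

Derivation:
Term: (((\b.(\c.b)) ((\f.(\g.(\h.((f h) (g h))))) u)) ((\f.(\g.(\h.((f h) (g h))))) p))
  Redex: ((\b.(\c.b)) ((\f.(\g.(\h.((f h) (g h))))) u))
  Redex: ((\f.(\g.(\h.((f h) (g h))))) u)
  Redex: ((\f.(\g.(\h.((f h) (g h))))) p)
Total redexes: 3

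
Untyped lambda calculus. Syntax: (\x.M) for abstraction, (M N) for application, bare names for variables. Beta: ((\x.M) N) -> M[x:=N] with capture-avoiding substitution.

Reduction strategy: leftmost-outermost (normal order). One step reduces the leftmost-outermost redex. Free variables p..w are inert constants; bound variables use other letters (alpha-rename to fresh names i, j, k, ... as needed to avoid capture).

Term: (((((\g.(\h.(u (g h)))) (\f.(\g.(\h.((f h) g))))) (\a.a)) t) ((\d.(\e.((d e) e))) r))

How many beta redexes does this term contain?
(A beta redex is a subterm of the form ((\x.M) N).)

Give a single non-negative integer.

Term: (((((\g.(\h.(u (g h)))) (\f.(\g.(\h.((f h) g))))) (\a.a)) t) ((\d.(\e.((d e) e))) r))
  Redex: ((\g.(\h.(u (g h)))) (\f.(\g.(\h.((f h) g)))))
  Redex: ((\d.(\e.((d e) e))) r)
Total redexes: 2

Answer: 2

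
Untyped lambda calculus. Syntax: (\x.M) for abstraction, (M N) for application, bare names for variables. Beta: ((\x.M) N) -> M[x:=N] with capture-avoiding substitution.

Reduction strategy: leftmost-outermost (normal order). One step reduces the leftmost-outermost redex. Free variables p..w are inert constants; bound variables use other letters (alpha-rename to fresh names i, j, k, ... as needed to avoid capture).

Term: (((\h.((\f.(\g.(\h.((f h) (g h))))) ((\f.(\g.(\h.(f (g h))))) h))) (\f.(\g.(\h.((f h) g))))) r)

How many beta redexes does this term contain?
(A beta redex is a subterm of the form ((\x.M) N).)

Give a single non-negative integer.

Term: (((\h.((\f.(\g.(\h.((f h) (g h))))) ((\f.(\g.(\h.(f (g h))))) h))) (\f.(\g.(\h.((f h) g))))) r)
  Redex: ((\h.((\f.(\g.(\h.((f h) (g h))))) ((\f.(\g.(\h.(f (g h))))) h))) (\f.(\g.(\h.((f h) g)))))
  Redex: ((\f.(\g.(\h.((f h) (g h))))) ((\f.(\g.(\h.(f (g h))))) h))
  Redex: ((\f.(\g.(\h.(f (g h))))) h)
Total redexes: 3

Answer: 3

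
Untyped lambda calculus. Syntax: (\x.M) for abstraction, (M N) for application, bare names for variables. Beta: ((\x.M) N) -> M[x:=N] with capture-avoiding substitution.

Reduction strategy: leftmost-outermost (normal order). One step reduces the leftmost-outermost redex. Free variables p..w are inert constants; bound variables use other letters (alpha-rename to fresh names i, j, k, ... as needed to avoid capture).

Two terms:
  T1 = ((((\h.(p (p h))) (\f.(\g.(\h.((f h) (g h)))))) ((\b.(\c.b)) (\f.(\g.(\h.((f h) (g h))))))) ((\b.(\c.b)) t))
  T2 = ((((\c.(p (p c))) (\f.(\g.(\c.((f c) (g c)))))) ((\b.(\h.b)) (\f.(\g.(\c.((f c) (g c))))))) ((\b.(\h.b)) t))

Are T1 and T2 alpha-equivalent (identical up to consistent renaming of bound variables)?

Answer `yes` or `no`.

Answer: yes

Derivation:
Term 1: ((((\h.(p (p h))) (\f.(\g.(\h.((f h) (g h)))))) ((\b.(\c.b)) (\f.(\g.(\h.((f h) (g h))))))) ((\b.(\c.b)) t))
Term 2: ((((\c.(p (p c))) (\f.(\g.(\c.((f c) (g c)))))) ((\b.(\h.b)) (\f.(\g.(\c.((f c) (g c))))))) ((\b.(\h.b)) t))
Alpha-equivalence: compare structure up to binder renaming.
Result: True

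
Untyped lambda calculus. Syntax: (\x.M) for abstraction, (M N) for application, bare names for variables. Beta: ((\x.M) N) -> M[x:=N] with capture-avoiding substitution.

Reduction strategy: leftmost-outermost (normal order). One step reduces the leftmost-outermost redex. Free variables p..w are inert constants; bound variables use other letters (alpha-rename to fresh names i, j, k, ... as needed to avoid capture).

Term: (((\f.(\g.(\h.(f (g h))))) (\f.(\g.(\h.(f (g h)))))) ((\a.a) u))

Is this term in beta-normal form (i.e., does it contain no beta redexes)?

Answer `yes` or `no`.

Term: (((\f.(\g.(\h.(f (g h))))) (\f.(\g.(\h.(f (g h)))))) ((\a.a) u))
Found 2 beta redex(es).

Answer: no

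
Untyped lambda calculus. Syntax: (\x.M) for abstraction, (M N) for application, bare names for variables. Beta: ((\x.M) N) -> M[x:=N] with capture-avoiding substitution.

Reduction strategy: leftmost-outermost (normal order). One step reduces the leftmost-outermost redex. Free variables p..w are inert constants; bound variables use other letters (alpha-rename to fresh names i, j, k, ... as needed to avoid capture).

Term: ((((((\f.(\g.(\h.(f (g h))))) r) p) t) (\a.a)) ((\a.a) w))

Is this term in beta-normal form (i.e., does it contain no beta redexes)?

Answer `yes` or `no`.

Answer: no

Derivation:
Term: ((((((\f.(\g.(\h.(f (g h))))) r) p) t) (\a.a)) ((\a.a) w))
Found 2 beta redex(es).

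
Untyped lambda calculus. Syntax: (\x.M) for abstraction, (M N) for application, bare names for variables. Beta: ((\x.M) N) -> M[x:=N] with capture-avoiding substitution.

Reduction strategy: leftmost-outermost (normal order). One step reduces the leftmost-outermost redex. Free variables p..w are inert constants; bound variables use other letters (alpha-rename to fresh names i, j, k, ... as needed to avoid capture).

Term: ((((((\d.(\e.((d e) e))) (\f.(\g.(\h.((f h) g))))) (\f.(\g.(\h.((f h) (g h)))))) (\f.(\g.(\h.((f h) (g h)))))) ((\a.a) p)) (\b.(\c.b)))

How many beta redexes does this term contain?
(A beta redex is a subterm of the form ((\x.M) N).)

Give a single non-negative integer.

Term: ((((((\d.(\e.((d e) e))) (\f.(\g.(\h.((f h) g))))) (\f.(\g.(\h.((f h) (g h)))))) (\f.(\g.(\h.((f h) (g h)))))) ((\a.a) p)) (\b.(\c.b)))
  Redex: ((\d.(\e.((d e) e))) (\f.(\g.(\h.((f h) g)))))
  Redex: ((\a.a) p)
Total redexes: 2

Answer: 2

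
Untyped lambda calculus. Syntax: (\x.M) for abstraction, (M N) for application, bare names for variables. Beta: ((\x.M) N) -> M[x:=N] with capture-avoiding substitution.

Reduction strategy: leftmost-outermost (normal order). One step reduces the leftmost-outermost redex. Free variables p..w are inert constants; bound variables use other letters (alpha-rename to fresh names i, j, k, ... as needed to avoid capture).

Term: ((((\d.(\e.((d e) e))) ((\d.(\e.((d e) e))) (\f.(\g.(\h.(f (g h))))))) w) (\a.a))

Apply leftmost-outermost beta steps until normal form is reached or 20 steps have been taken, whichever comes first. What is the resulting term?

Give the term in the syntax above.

Answer: ((w (w w)) (\a.a))

Derivation:
Step 0: ((((\d.(\e.((d e) e))) ((\d.(\e.((d e) e))) (\f.(\g.(\h.(f (g h))))))) w) (\a.a))
Step 1: (((\e.((((\d.(\e.((d e) e))) (\f.(\g.(\h.(f (g h)))))) e) e)) w) (\a.a))
Step 2: (((((\d.(\e.((d e) e))) (\f.(\g.(\h.(f (g h)))))) w) w) (\a.a))
Step 3: ((((\e.(((\f.(\g.(\h.(f (g h))))) e) e)) w) w) (\a.a))
Step 4: (((((\f.(\g.(\h.(f (g h))))) w) w) w) (\a.a))
Step 5: ((((\g.(\h.(w (g h)))) w) w) (\a.a))
Step 6: (((\h.(w (w h))) w) (\a.a))
Step 7: ((w (w w)) (\a.a))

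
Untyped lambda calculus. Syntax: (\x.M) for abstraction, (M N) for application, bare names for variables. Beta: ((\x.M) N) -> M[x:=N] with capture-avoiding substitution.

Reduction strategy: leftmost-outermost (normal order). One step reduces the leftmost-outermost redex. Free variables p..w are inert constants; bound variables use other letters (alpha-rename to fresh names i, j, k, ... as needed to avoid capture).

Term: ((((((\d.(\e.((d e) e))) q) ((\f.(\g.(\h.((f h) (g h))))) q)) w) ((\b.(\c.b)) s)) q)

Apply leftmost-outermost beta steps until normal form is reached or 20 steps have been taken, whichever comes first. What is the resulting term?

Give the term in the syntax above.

Answer: (((((q (\g.(\h.((q h) (g h))))) (\g.(\h.((q h) (g h))))) w) (\c.s)) q)

Derivation:
Step 0: ((((((\d.(\e.((d e) e))) q) ((\f.(\g.(\h.((f h) (g h))))) q)) w) ((\b.(\c.b)) s)) q)
Step 1: (((((\e.((q e) e)) ((\f.(\g.(\h.((f h) (g h))))) q)) w) ((\b.(\c.b)) s)) q)
Step 2: (((((q ((\f.(\g.(\h.((f h) (g h))))) q)) ((\f.(\g.(\h.((f h) (g h))))) q)) w) ((\b.(\c.b)) s)) q)
Step 3: (((((q (\g.(\h.((q h) (g h))))) ((\f.(\g.(\h.((f h) (g h))))) q)) w) ((\b.(\c.b)) s)) q)
Step 4: (((((q (\g.(\h.((q h) (g h))))) (\g.(\h.((q h) (g h))))) w) ((\b.(\c.b)) s)) q)
Step 5: (((((q (\g.(\h.((q h) (g h))))) (\g.(\h.((q h) (g h))))) w) (\c.s)) q)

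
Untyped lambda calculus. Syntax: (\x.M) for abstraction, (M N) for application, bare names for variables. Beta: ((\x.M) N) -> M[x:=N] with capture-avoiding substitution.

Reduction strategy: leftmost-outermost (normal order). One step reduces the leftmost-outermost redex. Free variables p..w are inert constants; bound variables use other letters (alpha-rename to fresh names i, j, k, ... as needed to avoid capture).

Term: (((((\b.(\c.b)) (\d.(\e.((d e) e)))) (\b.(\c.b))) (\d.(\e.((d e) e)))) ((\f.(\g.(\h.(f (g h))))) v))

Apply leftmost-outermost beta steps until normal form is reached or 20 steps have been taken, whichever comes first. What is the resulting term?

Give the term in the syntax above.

Answer: (v (\h.(v (\i.(v (h i))))))

Derivation:
Step 0: (((((\b.(\c.b)) (\d.(\e.((d e) e)))) (\b.(\c.b))) (\d.(\e.((d e) e)))) ((\f.(\g.(\h.(f (g h))))) v))
Step 1: ((((\c.(\d.(\e.((d e) e)))) (\b.(\c.b))) (\d.(\e.((d e) e)))) ((\f.(\g.(\h.(f (g h))))) v))
Step 2: (((\d.(\e.((d e) e))) (\d.(\e.((d e) e)))) ((\f.(\g.(\h.(f (g h))))) v))
Step 3: ((\e.(((\d.(\e.((d e) e))) e) e)) ((\f.(\g.(\h.(f (g h))))) v))
Step 4: (((\d.(\e.((d e) e))) ((\f.(\g.(\h.(f (g h))))) v)) ((\f.(\g.(\h.(f (g h))))) v))
Step 5: ((\e.((((\f.(\g.(\h.(f (g h))))) v) e) e)) ((\f.(\g.(\h.(f (g h))))) v))
Step 6: ((((\f.(\g.(\h.(f (g h))))) v) ((\f.(\g.(\h.(f (g h))))) v)) ((\f.(\g.(\h.(f (g h))))) v))
Step 7: (((\g.(\h.(v (g h)))) ((\f.(\g.(\h.(f (g h))))) v)) ((\f.(\g.(\h.(f (g h))))) v))
Step 8: ((\h.(v (((\f.(\g.(\h.(f (g h))))) v) h))) ((\f.(\g.(\h.(f (g h))))) v))
Step 9: (v (((\f.(\g.(\h.(f (g h))))) v) ((\f.(\g.(\h.(f (g h))))) v)))
Step 10: (v ((\g.(\h.(v (g h)))) ((\f.(\g.(\h.(f (g h))))) v)))
Step 11: (v (\h.(v (((\f.(\g.(\h.(f (g h))))) v) h))))
Step 12: (v (\h.(v ((\g.(\h.(v (g h)))) h))))
Step 13: (v (\h.(v (\i.(v (h i))))))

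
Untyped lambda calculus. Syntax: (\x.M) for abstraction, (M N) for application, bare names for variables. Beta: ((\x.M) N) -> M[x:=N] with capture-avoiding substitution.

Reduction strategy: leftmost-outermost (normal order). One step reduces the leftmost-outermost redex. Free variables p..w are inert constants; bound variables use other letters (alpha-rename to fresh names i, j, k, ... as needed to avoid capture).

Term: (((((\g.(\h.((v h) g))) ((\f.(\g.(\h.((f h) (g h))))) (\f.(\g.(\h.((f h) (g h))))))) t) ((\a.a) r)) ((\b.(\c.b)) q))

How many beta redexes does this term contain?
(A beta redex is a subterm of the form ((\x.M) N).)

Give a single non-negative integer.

Term: (((((\g.(\h.((v h) g))) ((\f.(\g.(\h.((f h) (g h))))) (\f.(\g.(\h.((f h) (g h))))))) t) ((\a.a) r)) ((\b.(\c.b)) q))
  Redex: ((\g.(\h.((v h) g))) ((\f.(\g.(\h.((f h) (g h))))) (\f.(\g.(\h.((f h) (g h)))))))
  Redex: ((\f.(\g.(\h.((f h) (g h))))) (\f.(\g.(\h.((f h) (g h))))))
  Redex: ((\a.a) r)
  Redex: ((\b.(\c.b)) q)
Total redexes: 4

Answer: 4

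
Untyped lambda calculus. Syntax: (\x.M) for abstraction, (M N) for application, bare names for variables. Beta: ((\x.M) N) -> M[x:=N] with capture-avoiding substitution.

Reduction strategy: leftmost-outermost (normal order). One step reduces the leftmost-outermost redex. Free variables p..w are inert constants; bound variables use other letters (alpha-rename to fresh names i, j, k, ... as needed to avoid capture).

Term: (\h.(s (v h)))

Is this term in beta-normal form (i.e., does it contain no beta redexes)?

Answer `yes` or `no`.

Answer: yes

Derivation:
Term: (\h.(s (v h)))
No beta redexes found.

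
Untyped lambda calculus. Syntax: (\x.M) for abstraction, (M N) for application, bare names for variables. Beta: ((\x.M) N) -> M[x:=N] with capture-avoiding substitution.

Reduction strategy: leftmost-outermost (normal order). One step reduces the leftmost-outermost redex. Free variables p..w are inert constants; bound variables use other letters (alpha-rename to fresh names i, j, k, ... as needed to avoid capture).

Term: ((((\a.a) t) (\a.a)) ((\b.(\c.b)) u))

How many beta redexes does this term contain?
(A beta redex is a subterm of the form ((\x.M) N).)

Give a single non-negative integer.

Answer: 2

Derivation:
Term: ((((\a.a) t) (\a.a)) ((\b.(\c.b)) u))
  Redex: ((\a.a) t)
  Redex: ((\b.(\c.b)) u)
Total redexes: 2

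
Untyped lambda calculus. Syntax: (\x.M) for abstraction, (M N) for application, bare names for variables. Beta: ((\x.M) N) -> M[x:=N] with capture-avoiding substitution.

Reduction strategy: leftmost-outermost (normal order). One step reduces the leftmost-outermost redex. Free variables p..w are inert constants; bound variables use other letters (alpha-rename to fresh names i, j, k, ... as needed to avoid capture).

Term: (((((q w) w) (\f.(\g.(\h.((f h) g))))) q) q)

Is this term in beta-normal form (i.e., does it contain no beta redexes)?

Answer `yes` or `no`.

Answer: yes

Derivation:
Term: (((((q w) w) (\f.(\g.(\h.((f h) g))))) q) q)
No beta redexes found.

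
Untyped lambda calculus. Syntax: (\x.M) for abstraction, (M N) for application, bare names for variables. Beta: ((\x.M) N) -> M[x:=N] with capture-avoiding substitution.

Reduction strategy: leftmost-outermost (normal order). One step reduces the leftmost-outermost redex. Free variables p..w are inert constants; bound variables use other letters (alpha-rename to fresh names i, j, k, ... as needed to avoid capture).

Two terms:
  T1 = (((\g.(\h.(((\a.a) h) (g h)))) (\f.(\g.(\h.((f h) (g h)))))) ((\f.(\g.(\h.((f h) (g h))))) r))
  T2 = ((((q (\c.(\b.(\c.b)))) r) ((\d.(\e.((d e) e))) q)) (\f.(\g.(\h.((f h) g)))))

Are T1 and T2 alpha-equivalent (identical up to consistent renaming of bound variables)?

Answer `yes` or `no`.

Term 1: (((\g.(\h.(((\a.a) h) (g h)))) (\f.(\g.(\h.((f h) (g h)))))) ((\f.(\g.(\h.((f h) (g h))))) r))
Term 2: ((((q (\c.(\b.(\c.b)))) r) ((\d.(\e.((d e) e))) q)) (\f.(\g.(\h.((f h) g)))))
Alpha-equivalence: compare structure up to binder renaming.
Result: False

Answer: no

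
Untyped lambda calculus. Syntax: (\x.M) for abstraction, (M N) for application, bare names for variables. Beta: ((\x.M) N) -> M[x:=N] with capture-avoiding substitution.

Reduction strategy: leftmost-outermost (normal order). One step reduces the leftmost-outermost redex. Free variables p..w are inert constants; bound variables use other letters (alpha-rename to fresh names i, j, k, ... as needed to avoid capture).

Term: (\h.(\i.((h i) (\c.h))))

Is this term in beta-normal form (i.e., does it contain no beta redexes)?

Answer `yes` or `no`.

Term: (\h.(\i.((h i) (\c.h))))
No beta redexes found.

Answer: yes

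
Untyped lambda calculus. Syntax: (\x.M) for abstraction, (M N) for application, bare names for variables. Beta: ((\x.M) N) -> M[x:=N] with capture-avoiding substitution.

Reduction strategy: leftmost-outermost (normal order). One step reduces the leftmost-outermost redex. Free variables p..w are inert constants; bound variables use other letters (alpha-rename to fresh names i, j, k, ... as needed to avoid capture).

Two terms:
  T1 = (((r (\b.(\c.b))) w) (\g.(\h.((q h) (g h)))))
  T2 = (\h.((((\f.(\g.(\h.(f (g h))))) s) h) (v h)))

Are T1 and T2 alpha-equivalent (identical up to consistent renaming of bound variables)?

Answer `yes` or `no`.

Answer: no

Derivation:
Term 1: (((r (\b.(\c.b))) w) (\g.(\h.((q h) (g h)))))
Term 2: (\h.((((\f.(\g.(\h.(f (g h))))) s) h) (v h)))
Alpha-equivalence: compare structure up to binder renaming.
Result: False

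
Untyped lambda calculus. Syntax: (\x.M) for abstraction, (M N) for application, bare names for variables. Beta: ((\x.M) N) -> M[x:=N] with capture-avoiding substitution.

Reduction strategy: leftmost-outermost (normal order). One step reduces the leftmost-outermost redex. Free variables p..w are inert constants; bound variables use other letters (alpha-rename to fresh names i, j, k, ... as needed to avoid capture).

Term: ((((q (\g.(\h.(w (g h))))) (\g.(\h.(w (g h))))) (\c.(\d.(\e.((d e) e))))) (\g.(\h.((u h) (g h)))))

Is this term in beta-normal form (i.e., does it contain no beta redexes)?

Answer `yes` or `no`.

Term: ((((q (\g.(\h.(w (g h))))) (\g.(\h.(w (g h))))) (\c.(\d.(\e.((d e) e))))) (\g.(\h.((u h) (g h)))))
No beta redexes found.

Answer: yes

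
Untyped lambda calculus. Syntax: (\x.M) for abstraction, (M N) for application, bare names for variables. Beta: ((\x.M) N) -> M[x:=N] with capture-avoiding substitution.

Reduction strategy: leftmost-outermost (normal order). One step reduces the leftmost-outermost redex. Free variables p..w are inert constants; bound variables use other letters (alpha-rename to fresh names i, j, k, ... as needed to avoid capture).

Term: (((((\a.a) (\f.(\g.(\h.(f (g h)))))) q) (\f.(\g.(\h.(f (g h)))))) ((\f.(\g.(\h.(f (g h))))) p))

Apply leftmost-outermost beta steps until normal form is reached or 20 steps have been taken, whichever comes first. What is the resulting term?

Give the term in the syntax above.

Step 0: (((((\a.a) (\f.(\g.(\h.(f (g h)))))) q) (\f.(\g.(\h.(f (g h)))))) ((\f.(\g.(\h.(f (g h))))) p))
Step 1: ((((\f.(\g.(\h.(f (g h))))) q) (\f.(\g.(\h.(f (g h)))))) ((\f.(\g.(\h.(f (g h))))) p))
Step 2: (((\g.(\h.(q (g h)))) (\f.(\g.(\h.(f (g h)))))) ((\f.(\g.(\h.(f (g h))))) p))
Step 3: ((\h.(q ((\f.(\g.(\h.(f (g h))))) h))) ((\f.(\g.(\h.(f (g h))))) p))
Step 4: (q ((\f.(\g.(\h.(f (g h))))) ((\f.(\g.(\h.(f (g h))))) p)))
Step 5: (q (\g.(\h.(((\f.(\g.(\h.(f (g h))))) p) (g h)))))
Step 6: (q (\g.(\h.((\g.(\h.(p (g h)))) (g h)))))
Step 7: (q (\g.(\h.(\i.(p ((g h) i))))))

Answer: (q (\g.(\h.(\i.(p ((g h) i))))))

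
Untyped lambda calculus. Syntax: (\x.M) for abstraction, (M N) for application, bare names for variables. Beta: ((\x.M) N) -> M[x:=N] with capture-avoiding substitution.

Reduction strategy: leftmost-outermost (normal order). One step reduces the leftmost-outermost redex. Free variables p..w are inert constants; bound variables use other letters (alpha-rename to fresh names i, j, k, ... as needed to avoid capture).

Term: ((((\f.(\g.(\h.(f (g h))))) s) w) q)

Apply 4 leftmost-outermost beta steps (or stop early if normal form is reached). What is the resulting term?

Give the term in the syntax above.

Step 0: ((((\f.(\g.(\h.(f (g h))))) s) w) q)
Step 1: (((\g.(\h.(s (g h)))) w) q)
Step 2: ((\h.(s (w h))) q)
Step 3: (s (w q))
Step 4: (normal form reached)

Answer: (s (w q))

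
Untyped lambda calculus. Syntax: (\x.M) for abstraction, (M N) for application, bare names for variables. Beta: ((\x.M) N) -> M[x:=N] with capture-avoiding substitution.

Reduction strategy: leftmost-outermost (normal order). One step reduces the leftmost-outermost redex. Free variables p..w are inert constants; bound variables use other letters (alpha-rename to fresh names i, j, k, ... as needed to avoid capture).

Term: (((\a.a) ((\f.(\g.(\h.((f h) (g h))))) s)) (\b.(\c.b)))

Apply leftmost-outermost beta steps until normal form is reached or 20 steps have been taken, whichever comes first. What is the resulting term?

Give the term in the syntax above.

Step 0: (((\a.a) ((\f.(\g.(\h.((f h) (g h))))) s)) (\b.(\c.b)))
Step 1: (((\f.(\g.(\h.((f h) (g h))))) s) (\b.(\c.b)))
Step 2: ((\g.(\h.((s h) (g h)))) (\b.(\c.b)))
Step 3: (\h.((s h) ((\b.(\c.b)) h)))
Step 4: (\h.((s h) (\c.h)))

Answer: (\h.((s h) (\c.h)))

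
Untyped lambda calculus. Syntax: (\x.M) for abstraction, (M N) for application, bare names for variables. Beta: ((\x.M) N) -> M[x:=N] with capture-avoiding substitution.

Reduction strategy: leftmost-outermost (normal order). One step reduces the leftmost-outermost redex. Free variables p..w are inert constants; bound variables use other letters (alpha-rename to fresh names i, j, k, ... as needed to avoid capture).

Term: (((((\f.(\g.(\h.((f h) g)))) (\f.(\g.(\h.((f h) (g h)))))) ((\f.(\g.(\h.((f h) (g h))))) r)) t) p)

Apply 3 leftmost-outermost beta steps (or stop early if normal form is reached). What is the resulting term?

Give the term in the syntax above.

Answer: ((((\f.(\g.(\h.((f h) (g h))))) t) ((\f.(\g.(\h.((f h) (g h))))) r)) p)

Derivation:
Step 0: (((((\f.(\g.(\h.((f h) g)))) (\f.(\g.(\h.((f h) (g h)))))) ((\f.(\g.(\h.((f h) (g h))))) r)) t) p)
Step 1: ((((\g.(\h.(((\f.(\g.(\h.((f h) (g h))))) h) g))) ((\f.(\g.(\h.((f h) (g h))))) r)) t) p)
Step 2: (((\h.(((\f.(\g.(\h.((f h) (g h))))) h) ((\f.(\g.(\h.((f h) (g h))))) r))) t) p)
Step 3: ((((\f.(\g.(\h.((f h) (g h))))) t) ((\f.(\g.(\h.((f h) (g h))))) r)) p)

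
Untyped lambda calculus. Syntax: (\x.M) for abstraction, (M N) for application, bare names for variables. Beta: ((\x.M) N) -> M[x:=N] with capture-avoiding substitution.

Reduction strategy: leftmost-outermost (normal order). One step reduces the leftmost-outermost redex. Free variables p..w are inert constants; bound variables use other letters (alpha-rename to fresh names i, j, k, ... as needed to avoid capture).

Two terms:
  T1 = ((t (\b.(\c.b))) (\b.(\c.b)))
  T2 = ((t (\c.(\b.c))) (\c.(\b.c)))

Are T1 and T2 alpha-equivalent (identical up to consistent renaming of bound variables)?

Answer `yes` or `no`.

Term 1: ((t (\b.(\c.b))) (\b.(\c.b)))
Term 2: ((t (\c.(\b.c))) (\c.(\b.c)))
Alpha-equivalence: compare structure up to binder renaming.
Result: True

Answer: yes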